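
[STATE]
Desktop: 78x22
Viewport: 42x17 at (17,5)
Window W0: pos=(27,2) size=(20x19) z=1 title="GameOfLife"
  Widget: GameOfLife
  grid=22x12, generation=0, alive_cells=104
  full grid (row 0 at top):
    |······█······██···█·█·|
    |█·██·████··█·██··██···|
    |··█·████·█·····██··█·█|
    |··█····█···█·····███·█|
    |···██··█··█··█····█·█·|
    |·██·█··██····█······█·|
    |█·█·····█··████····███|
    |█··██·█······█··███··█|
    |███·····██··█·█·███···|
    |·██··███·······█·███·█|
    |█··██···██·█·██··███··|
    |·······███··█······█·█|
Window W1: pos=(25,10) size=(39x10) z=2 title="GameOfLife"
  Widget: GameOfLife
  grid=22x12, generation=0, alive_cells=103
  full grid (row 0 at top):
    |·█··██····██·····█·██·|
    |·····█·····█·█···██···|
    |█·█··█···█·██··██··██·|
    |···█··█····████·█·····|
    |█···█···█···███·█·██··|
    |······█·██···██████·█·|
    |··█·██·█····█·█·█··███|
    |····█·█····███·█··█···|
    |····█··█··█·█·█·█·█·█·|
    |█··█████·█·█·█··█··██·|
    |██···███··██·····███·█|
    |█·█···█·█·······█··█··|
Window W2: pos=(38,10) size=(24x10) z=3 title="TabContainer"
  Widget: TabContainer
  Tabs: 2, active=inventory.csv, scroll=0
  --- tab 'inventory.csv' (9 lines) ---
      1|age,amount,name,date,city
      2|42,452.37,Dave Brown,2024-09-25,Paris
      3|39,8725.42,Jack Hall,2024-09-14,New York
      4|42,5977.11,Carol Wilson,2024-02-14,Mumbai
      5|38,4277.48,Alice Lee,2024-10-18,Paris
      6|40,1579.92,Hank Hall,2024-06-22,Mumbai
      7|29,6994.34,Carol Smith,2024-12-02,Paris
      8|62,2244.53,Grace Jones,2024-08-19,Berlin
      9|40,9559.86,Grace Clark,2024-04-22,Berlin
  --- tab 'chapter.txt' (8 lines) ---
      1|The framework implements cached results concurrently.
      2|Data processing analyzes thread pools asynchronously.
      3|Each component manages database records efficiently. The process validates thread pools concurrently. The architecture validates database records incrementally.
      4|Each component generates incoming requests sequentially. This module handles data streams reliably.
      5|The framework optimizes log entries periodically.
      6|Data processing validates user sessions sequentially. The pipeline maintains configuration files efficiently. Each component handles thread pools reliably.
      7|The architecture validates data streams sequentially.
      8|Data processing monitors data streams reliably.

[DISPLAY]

          ┃Gen: 0            ┃            
          ┃····█······██···█·┃            
          ┃██·████··█·██··██·┃            
          ┃█·████·█·····██··█┃            
          ┃█····█···█·····███┃            
        ┏━━━━━━━━━━━━┏━━━━━━━━━━━━━━━━━━━━
        ┃ GameOfLife ┃ TabContainer       
        ┠────────────┠────────────────────
        ┃Gen: 0      ┃[inventory.csv]│ cha
        ┃···█··█····█┃────────────────────
        ┃█···█···█···┃age,amount,name,date
        ┃······█·██··┃42,452.37,Dave Brown
        ┃··█·██·█····┃39,8725.42,Jack Hall
        ┃····█·█····█┃42,5977.11,Carol Wil
        ┗━━━━━━━━━━━━┗━━━━━━━━━━━━━━━━━━━━
          ┗━━━━━━━━━━━━━━━━━━┛            
                                          


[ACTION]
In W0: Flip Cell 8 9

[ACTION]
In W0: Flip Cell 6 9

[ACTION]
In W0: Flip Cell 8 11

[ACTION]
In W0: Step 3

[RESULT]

          ┃Gen: 3            ┃            
          ┃█·█···············┃            
          ┃███··········█····┃            
          ┃···········█·····█┃            
          ┃█··█···█···█···█··┃            
        ┏━━━━━━━━━━━━┏━━━━━━━━━━━━━━━━━━━━
        ┃ GameOfLife ┃ TabContainer       
        ┠────────────┠────────────────────
        ┃Gen: 0      ┃[inventory.csv]│ cha
        ┃···█··█····█┃────────────────────
        ┃█···█···█···┃age,amount,name,date
        ┃······█·██··┃42,452.37,Dave Brown
        ┃··█·██·█····┃39,8725.42,Jack Hall
        ┃····█·█····█┃42,5977.11,Carol Wil
        ┗━━━━━━━━━━━━┗━━━━━━━━━━━━━━━━━━━━
          ┗━━━━━━━━━━━━━━━━━━┛            
                                          


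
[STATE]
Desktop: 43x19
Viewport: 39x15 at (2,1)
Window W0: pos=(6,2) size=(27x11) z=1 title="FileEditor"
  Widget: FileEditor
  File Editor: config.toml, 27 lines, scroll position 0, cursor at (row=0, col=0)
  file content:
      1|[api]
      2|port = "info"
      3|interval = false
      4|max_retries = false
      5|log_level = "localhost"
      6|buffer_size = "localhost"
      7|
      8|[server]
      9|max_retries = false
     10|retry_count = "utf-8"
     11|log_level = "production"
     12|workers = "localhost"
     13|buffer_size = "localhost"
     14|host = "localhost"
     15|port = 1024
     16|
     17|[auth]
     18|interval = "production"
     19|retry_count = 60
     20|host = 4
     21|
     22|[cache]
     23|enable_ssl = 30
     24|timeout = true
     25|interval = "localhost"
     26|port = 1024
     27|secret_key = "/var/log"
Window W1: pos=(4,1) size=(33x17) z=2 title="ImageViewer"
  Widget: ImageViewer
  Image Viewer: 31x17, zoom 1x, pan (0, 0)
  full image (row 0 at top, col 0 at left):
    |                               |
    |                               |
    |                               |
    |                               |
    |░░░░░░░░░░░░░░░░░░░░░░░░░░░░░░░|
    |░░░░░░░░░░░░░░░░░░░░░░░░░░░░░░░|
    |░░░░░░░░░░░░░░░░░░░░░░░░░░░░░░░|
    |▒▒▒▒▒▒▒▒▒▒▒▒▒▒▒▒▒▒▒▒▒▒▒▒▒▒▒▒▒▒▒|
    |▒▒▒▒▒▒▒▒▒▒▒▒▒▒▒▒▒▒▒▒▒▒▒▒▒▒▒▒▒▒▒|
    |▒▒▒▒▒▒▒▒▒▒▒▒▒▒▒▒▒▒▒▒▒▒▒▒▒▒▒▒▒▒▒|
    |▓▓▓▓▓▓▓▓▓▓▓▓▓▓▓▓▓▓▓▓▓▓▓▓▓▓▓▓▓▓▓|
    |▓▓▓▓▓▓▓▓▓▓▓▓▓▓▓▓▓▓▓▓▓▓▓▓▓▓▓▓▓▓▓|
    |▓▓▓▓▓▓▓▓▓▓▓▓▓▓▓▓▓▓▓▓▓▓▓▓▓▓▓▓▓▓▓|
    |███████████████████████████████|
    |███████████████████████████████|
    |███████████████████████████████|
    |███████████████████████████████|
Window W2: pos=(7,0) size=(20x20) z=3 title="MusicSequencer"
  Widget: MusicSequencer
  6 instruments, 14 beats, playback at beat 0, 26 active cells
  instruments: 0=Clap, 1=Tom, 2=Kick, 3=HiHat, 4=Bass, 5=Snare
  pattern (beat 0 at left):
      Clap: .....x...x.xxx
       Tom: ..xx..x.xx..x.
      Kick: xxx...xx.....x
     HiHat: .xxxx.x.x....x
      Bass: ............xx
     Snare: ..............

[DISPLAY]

  ┏━━┃ MusicSequencer   ┃━━━━━━━━━┓    
  ┃ I┠──────────────────┨         ┃    
  ┠──┃      ▼12345678901┃─────────┨    
  ┃  ┃  Clap·····█···█·█┃         ┃    
  ┃  ┃   Tom··██··█·██··┃         ┃    
  ┃  ┃  Kick███···██····┃         ┃    
  ┃  ┃ HiHat·████·█·█···┃         ┃    
  ┃░░┃  Bass············┃░░░░░░░░░┃    
  ┃░░┃ Snare············┃░░░░░░░░░┃    
  ┃░░┃                  ┃░░░░░░░░░┃    
  ┃▒▒┃                  ┃▒▒▒▒▒▒▒▒▒┃    
  ┃▒▒┃                  ┃▒▒▒▒▒▒▒▒▒┃    
  ┃▒▒┃                  ┃▒▒▒▒▒▒▒▒▒┃    
  ┃▓▓┃                  ┃▓▓▓▓▓▓▓▓▓┃    
  ┃▓▓┃                  ┃▓▓▓▓▓▓▓▓▓┃    


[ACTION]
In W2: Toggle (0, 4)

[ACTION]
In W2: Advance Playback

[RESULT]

  ┏━━┃ MusicSequencer   ┃━━━━━━━━━┓    
  ┃ I┠──────────────────┨         ┃    
  ┠──┃      0▼2345678901┃─────────┨    
  ┃  ┃  Clap····██···█·█┃         ┃    
  ┃  ┃   Tom··██··█·██··┃         ┃    
  ┃  ┃  Kick███···██····┃         ┃    
  ┃  ┃ HiHat·████·█·█···┃         ┃    
  ┃░░┃  Bass············┃░░░░░░░░░┃    
  ┃░░┃ Snare············┃░░░░░░░░░┃    
  ┃░░┃                  ┃░░░░░░░░░┃    
  ┃▒▒┃                  ┃▒▒▒▒▒▒▒▒▒┃    
  ┃▒▒┃                  ┃▒▒▒▒▒▒▒▒▒┃    
  ┃▒▒┃                  ┃▒▒▒▒▒▒▒▒▒┃    
  ┃▓▓┃                  ┃▓▓▓▓▓▓▓▓▓┃    
  ┃▓▓┃                  ┃▓▓▓▓▓▓▓▓▓┃    


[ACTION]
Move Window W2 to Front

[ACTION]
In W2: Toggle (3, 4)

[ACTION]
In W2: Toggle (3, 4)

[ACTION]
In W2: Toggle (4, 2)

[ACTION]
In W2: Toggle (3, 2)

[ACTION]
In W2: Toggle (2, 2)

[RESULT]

  ┏━━┃ MusicSequencer   ┃━━━━━━━━━┓    
  ┃ I┠──────────────────┨         ┃    
  ┠──┃      0▼2345678901┃─────────┨    
  ┃  ┃  Clap····██···█·█┃         ┃    
  ┃  ┃   Tom··██··█·██··┃         ┃    
  ┃  ┃  Kick██····██····┃         ┃    
  ┃  ┃ HiHat·█·██·█·█···┃         ┃    
  ┃░░┃  Bass··█·········┃░░░░░░░░░┃    
  ┃░░┃ Snare············┃░░░░░░░░░┃    
  ┃░░┃                  ┃░░░░░░░░░┃    
  ┃▒▒┃                  ┃▒▒▒▒▒▒▒▒▒┃    
  ┃▒▒┃                  ┃▒▒▒▒▒▒▒▒▒┃    
  ┃▒▒┃                  ┃▒▒▒▒▒▒▒▒▒┃    
  ┃▓▓┃                  ┃▓▓▓▓▓▓▓▓▓┃    
  ┃▓▓┃                  ┃▓▓▓▓▓▓▓▓▓┃    


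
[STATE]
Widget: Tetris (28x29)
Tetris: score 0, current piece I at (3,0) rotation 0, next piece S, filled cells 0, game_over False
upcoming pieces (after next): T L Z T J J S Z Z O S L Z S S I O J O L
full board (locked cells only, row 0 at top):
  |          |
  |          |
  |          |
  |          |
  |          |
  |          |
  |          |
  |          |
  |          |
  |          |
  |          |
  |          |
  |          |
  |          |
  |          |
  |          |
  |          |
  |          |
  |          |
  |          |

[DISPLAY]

   ████   │Next:            
          │ ░░              
          │░░               
          │                 
          │                 
          │                 
          │Score:           
          │0                
          │                 
          │                 
          │                 
          │                 
          │                 
          │                 
          │                 
          │                 
          │                 
          │                 
          │                 
          │                 
          │                 
          │                 
          │                 
          │                 
          │                 
          │                 
          │                 
          │                 
          │                 


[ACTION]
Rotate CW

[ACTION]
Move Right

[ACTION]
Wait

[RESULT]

          │Next:            
    █     │ ░░              
    █     │░░               
    █     │                 
    █     │                 
          │                 
          │Score:           
          │0                
          │                 
          │                 
          │                 
          │                 
          │                 
          │                 
          │                 
          │                 
          │                 
          │                 
          │                 
          │                 
          │                 
          │                 
          │                 
          │                 
          │                 
          │                 
          │                 
          │                 
          │                 


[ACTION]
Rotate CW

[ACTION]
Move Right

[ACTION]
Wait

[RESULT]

          │Next:            
          │ ░░              
     ████ │░░               
          │                 
          │                 
          │                 
          │Score:           
          │0                
          │                 
          │                 
          │                 
          │                 
          │                 
          │                 
          │                 
          │                 
          │                 
          │                 
          │                 
          │                 
          │                 
          │                 
          │                 
          │                 
          │                 
          │                 
          │                 
          │                 
          │                 


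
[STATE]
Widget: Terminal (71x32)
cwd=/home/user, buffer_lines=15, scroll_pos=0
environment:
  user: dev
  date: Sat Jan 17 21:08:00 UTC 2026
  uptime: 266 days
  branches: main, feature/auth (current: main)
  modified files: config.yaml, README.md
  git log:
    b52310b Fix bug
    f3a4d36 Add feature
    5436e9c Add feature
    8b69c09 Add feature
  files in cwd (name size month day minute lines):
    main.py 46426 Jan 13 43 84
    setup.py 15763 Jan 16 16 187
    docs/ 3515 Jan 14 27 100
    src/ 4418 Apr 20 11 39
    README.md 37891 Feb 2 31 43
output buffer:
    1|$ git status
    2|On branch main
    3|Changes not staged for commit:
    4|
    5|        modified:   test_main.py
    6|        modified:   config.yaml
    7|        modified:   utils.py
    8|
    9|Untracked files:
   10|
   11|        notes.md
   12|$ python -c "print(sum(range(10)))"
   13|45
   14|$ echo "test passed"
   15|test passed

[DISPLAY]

$ git status                                                           
On branch main                                                         
Changes not staged for commit:                                         
                                                                       
        modified:   test_main.py                                       
        modified:   config.yaml                                        
        modified:   utils.py                                           
                                                                       
Untracked files:                                                       
                                                                       
        notes.md                                                       
$ python -c "print(sum(range(10)))"                                    
45                                                                     
$ echo "test passed"                                                   
test passed                                                            
$ █                                                                    
                                                                       
                                                                       
                                                                       
                                                                       
                                                                       
                                                                       
                                                                       
                                                                       
                                                                       
                                                                       
                                                                       
                                                                       
                                                                       
                                                                       
                                                                       
                                                                       


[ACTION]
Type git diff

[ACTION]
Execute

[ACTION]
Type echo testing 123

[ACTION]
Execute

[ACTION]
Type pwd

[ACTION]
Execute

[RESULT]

$ git status                                                           
On branch main                                                         
Changes not staged for commit:                                         
                                                                       
        modified:   test_main.py                                       
        modified:   config.yaml                                        
        modified:   utils.py                                           
                                                                       
Untracked files:                                                       
                                                                       
        notes.md                                                       
$ python -c "print(sum(range(10)))"                                    
45                                                                     
$ echo "test passed"                                                   
test passed                                                            
$ git diff                                                             
diff --git a/main.py b/main.py                                         
--- a/main.py                                                          
+++ b/main.py                                                          
@@ -1,3 +1,4 @@                                                        
+# updated                                                             
 import sys                                                            
$ echo testing 123                                                     
testing 123                                                            
$ pwd                                                                  
/home/user                                                             
$ █                                                                    
                                                                       
                                                                       
                                                                       
                                                                       
                                                                       


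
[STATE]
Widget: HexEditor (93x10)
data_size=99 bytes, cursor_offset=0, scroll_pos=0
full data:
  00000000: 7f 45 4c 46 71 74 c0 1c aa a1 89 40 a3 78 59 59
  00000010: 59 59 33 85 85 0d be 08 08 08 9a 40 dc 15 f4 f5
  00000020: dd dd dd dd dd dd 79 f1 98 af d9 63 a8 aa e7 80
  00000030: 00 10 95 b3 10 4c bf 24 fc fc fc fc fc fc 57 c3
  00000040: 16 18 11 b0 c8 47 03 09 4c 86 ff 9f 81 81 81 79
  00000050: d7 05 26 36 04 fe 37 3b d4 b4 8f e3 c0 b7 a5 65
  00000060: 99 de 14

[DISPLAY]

00000000  7F 45 4c 46 71 74 c0 1c  aa a1 89 40 a3 78 59 59  |.ELFqt.....@.xYY|               
00000010  59 59 33 85 85 0d be 08  08 08 9a 40 dc 15 f4 f5  |YY3........@....|               
00000020  dd dd dd dd dd dd 79 f1  98 af d9 63 a8 aa e7 80  |......y....c....|               
00000030  00 10 95 b3 10 4c bf 24  fc fc fc fc fc fc 57 c3  |.....L.$......W.|               
00000040  16 18 11 b0 c8 47 03 09  4c 86 ff 9f 81 81 81 79  |.....G..L......y|               
00000050  d7 05 26 36 04 fe 37 3b  d4 b4 8f e3 c0 b7 a5 65  |..&6..7;.......e|               
00000060  99 de 14                                          |...             |               
                                                                                             
                                                                                             
                                                                                             


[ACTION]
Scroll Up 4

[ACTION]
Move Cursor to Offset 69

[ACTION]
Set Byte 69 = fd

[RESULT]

00000000  7f 45 4c 46 71 74 c0 1c  aa a1 89 40 a3 78 59 59  |.ELFqt.....@.xYY|               
00000010  59 59 33 85 85 0d be 08  08 08 9a 40 dc 15 f4 f5  |YY3........@....|               
00000020  dd dd dd dd dd dd 79 f1  98 af d9 63 a8 aa e7 80  |......y....c....|               
00000030  00 10 95 b3 10 4c bf 24  fc fc fc fc fc fc 57 c3  |.....L.$......W.|               
00000040  16 18 11 b0 c8 FD 03 09  4c 86 ff 9f 81 81 81 79  |........L......y|               
00000050  d7 05 26 36 04 fe 37 3b  d4 b4 8f e3 c0 b7 a5 65  |..&6..7;.......e|               
00000060  99 de 14                                          |...             |               
                                                                                             
                                                                                             
                                                                                             


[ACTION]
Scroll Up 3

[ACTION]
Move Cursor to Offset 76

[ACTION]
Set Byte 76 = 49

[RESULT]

00000000  7f 45 4c 46 71 74 c0 1c  aa a1 89 40 a3 78 59 59  |.ELFqt.....@.xYY|               
00000010  59 59 33 85 85 0d be 08  08 08 9a 40 dc 15 f4 f5  |YY3........@....|               
00000020  dd dd dd dd dd dd 79 f1  98 af d9 63 a8 aa e7 80  |......y....c....|               
00000030  00 10 95 b3 10 4c bf 24  fc fc fc fc fc fc 57 c3  |.....L.$......W.|               
00000040  16 18 11 b0 c8 fd 03 09  4c 86 ff 9f 49 81 81 79  |........L...I..y|               
00000050  d7 05 26 36 04 fe 37 3b  d4 b4 8f e3 c0 b7 a5 65  |..&6..7;.......e|               
00000060  99 de 14                                          |...             |               
                                                                                             
                                                                                             
                                                                                             


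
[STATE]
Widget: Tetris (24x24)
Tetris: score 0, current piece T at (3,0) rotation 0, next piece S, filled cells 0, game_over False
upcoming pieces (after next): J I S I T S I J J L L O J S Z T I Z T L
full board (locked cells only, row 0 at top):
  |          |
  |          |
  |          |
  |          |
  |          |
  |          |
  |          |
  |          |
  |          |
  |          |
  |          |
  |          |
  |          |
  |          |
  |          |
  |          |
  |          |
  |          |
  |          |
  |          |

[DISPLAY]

    ▒     │Next:        
   ▒▒▒    │ ░░          
          │░░           
          │             
          │             
          │             
          │Score:       
          │0            
          │             
          │             
          │             
          │             
          │             
          │             
          │             
          │             
          │             
          │             
          │             
          │             
          │             
          │             
          │             
          │             


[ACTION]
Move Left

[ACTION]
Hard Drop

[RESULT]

    ░░    │Next:        
   ░░     │█            
          │███          
          │             
          │             
          │             
          │Score:       
          │0            
          │             
          │             
          │             
          │             
          │             
          │             
          │             
          │             
          │             
          │             
   ▒      │             
  ▒▒▒     │             
          │             
          │             
          │             
          │             


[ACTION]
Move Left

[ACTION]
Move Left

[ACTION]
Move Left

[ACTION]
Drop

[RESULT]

          │Next:        
 ░░       │█            
░░        │███          
          │             
          │             
          │             
          │Score:       
          │0            
          │             
          │             
          │             
          │             
          │             
          │             
          │             
          │             
          │             
          │             
   ▒      │             
  ▒▒▒     │             
          │             
          │             
          │             
          │             


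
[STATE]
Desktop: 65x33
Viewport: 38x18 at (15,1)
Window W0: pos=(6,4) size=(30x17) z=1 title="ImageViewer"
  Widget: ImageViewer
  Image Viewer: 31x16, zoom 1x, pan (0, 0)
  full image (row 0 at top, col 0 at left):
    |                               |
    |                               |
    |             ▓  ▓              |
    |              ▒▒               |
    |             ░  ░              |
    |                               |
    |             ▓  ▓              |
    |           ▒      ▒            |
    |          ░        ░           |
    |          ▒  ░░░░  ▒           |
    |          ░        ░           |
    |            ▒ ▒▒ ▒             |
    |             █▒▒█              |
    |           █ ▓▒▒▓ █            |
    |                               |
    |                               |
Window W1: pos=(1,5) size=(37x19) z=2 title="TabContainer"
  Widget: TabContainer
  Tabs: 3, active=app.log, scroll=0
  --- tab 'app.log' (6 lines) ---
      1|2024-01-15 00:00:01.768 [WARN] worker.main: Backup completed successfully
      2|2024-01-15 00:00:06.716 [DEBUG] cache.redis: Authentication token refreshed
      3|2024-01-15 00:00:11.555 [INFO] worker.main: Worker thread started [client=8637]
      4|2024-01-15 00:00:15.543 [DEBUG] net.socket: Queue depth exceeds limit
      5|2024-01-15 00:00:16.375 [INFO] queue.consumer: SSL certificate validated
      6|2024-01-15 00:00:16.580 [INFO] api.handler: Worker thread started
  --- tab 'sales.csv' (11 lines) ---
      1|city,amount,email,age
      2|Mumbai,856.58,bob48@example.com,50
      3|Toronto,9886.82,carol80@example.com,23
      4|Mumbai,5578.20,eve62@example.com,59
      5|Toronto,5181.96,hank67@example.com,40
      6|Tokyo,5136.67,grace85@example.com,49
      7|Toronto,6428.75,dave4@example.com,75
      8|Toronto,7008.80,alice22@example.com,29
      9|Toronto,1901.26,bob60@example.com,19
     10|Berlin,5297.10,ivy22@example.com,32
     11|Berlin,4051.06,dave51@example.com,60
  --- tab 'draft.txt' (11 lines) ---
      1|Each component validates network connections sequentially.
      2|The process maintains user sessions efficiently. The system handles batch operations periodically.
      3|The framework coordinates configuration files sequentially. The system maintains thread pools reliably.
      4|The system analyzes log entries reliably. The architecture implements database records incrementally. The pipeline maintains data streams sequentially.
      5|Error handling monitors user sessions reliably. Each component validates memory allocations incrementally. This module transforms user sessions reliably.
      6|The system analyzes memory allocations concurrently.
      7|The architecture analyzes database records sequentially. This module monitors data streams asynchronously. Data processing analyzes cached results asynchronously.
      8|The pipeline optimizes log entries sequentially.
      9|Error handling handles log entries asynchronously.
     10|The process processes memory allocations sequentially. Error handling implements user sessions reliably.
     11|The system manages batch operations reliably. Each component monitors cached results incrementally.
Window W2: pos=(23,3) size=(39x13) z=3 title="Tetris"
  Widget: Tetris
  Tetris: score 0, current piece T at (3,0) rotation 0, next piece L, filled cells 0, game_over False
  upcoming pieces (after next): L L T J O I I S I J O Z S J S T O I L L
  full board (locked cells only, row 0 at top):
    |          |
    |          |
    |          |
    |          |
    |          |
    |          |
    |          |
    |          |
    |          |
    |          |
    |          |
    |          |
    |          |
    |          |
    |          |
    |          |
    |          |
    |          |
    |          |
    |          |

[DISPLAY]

                                      
                                      
        ┏━━━━━━━━━━━━━━━━━━━━━━━━━━━━━
━━━━━━━━┃ Tetris                      
━━━━━━━━┠─────────────────────────────
        ┃          │Next:             
────────┃          │  ▒               
les.csv ┃          │▒▒▒               
────────┃          │                  
:00:01.7┃          │                  
:00:06.7┃          │                  
:00:11.5┃          │Score:            
:00:15.5┃          │0                 
:00:16.3┃          │                  
:00:16.5┗━━━━━━━━━━━━━━━━━━━━━━━━━━━━━
                      ┃               
                      ┃               
                      ┃               


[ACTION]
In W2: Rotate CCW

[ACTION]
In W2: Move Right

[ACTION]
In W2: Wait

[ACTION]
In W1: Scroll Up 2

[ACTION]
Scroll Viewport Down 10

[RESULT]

:00:06.7┃          │                  
:00:11.5┃          │Score:            
:00:15.5┃          │0                 
:00:16.3┃          │                  
:00:16.5┗━━━━━━━━━━━━━━━━━━━━━━━━━━━━━
                      ┃               
                      ┃               
                      ┃               
                      ┃               
                      ┃               
                      ┃               
                      ┃               
━━━━━━━━━━━━━━━━━━━━━━┛               
                                      
                                      
                                      
                                      
                                      


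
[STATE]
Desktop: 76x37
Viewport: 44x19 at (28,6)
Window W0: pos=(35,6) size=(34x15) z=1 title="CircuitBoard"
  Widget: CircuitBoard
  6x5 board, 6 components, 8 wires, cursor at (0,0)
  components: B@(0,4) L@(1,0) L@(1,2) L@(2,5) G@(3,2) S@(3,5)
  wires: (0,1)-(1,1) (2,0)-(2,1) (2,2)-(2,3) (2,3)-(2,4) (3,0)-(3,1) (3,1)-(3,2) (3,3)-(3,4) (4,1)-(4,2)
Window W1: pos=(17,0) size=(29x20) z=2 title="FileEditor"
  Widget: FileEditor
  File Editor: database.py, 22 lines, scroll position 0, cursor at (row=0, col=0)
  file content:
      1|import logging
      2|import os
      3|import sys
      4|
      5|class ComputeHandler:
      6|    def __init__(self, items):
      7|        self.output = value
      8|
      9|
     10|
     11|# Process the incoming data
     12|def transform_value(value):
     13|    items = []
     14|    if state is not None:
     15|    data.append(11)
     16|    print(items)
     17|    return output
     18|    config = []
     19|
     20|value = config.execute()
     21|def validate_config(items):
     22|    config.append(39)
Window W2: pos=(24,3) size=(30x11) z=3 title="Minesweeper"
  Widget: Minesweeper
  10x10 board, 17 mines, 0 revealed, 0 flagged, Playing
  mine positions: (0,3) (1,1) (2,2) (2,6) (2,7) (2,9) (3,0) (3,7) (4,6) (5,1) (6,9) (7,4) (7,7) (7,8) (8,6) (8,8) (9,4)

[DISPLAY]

■■■■■■■                  ┃━━━━━━━━━━━━━━┓   
■■■■■■■                  ┃              ┃   
■■■■■■■                  ┃──────────────┨   
■■■■■■■                  ┃              ┃   
■■■■■■■                  ┃  B           ┃   
■■■■■■■                  ┃              ┃   
■■■■■■■                  ┃              ┃   
━━━━━━━━━━━━━━━━━━━━━━━━━┛              ┃   
orm_value(value)░┃  · ─ · ─ ·   L       ┃   
= []            ░┃                      ┃   
te is not None: ░┃─ G   · ─ ·   S       ┃   
ppend(11)       ░┃                      ┃   
items)          ▼┃─ ·                   ┃   
━━━━━━━━━━━━━━━━━┛,0)                   ┃   
       ┗━━━━━━━━━━━━━━━━━━━━━━━━━━━━━━━━┛   
                                            
                                            
                                            
                                            


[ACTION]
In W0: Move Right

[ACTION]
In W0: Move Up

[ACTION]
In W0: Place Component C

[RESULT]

■■■■■■■                  ┃━━━━━━━━━━━━━━┓   
■■■■■■■                  ┃              ┃   
■■■■■■■                  ┃──────────────┨   
■■■■■■■                  ┃              ┃   
■■■■■■■                  ┃  B           ┃   
■■■■■■■                  ┃              ┃   
■■■■■■■                  ┃              ┃   
━━━━━━━━━━━━━━━━━━━━━━━━━┛              ┃   
orm_value(value)░┃  · ─ · ─ ·   L       ┃   
= []            ░┃                      ┃   
te is not None: ░┃─ G   · ─ ·   S       ┃   
ppend(11)       ░┃                      ┃   
items)          ▼┃─ ·                   ┃   
━━━━━━━━━━━━━━━━━┛,1)                   ┃   
       ┗━━━━━━━━━━━━━━━━━━━━━━━━━━━━━━━━┛   
                                            
                                            
                                            
                                            


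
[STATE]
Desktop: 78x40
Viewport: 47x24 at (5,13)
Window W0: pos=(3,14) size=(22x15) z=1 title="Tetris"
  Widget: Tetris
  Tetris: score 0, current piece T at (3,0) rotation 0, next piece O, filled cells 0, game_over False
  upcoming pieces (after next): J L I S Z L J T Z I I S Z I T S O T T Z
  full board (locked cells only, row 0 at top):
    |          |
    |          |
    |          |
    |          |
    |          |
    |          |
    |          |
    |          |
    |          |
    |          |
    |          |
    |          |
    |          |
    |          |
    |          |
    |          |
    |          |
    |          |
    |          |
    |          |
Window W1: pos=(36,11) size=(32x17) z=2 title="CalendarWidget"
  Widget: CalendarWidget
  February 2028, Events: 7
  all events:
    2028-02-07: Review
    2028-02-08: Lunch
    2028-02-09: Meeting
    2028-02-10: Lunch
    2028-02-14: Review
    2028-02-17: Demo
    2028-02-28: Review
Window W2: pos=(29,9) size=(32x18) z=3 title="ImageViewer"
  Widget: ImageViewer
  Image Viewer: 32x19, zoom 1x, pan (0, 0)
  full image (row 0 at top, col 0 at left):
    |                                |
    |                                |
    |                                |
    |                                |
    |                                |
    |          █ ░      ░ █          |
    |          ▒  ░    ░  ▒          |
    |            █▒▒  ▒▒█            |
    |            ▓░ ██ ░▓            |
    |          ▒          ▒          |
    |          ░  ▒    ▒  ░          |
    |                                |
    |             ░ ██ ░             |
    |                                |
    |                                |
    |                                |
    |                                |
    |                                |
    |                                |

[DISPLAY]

                        ┃                      
━━━━━━━━━━━━━━━━━━━┓    ┃                      
Tetris             ┃    ┃                      
───────────────────┨    ┃                      
         │Next:    ┃    ┃          █ ░      ░ █
         │▓▓       ┃    ┃          ▒  ░    ░  ▒
         │▓▓       ┃    ┃            █▒▒  ▒▒█  
         │         ┃    ┃            ▓░ ██ ░▓  
         │         ┃    ┃          ▒          ▒
         │         ┃    ┃          ░  ▒    ▒  ░
         │Score:   ┃    ┃                      
         │0        ┃    ┃             ░ ██ ░   
         │         ┃    ┃                      
         │         ┃    ┗━━━━━━━━━━━━━━━━━━━━━━
         │         ┃           ┗━━━━━━━━━━━━━━━
━━━━━━━━━━━━━━━━━━━┛                           
                                               
                                               
                                               
                                               
                                               
                                               
                                               
                                               


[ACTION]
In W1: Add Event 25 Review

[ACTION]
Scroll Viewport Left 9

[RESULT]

                             ┃                 
   ┏━━━━━━━━━━━━━━━━━━━━┓    ┃                 
   ┃ Tetris             ┃    ┃                 
   ┠────────────────────┨    ┃                 
   ┃          │Next:    ┃    ┃          █ ░    
   ┃          │▓▓       ┃    ┃          ▒  ░   
   ┃          │▓▓       ┃    ┃            █▒▒  
   ┃          │         ┃    ┃            ▓░ ██
   ┃          │         ┃    ┃          ▒      
   ┃          │         ┃    ┃          ░  ▒   
   ┃          │Score:   ┃    ┃                 
   ┃          │0        ┃    ┃             ░ ██
   ┃          │         ┃    ┃                 
   ┃          │         ┃    ┗━━━━━━━━━━━━━━━━━
   ┃          │         ┃           ┗━━━━━━━━━━
   ┗━━━━━━━━━━━━━━━━━━━━┛                      
                                               
                                               
                                               
                                               
                                               
                                               
                                               
                                               


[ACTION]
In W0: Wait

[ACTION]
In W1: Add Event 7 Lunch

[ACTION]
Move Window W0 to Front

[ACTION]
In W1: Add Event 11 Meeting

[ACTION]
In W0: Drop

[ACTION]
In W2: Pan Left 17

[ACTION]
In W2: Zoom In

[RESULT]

                             ┃                 
   ┏━━━━━━━━━━━━━━━━━━━━┓    ┃                 
   ┃ Tetris             ┃    ┃                 
   ┠────────────────────┨    ┃                 
   ┃          │Next:    ┃    ┃                 
   ┃          │▓▓       ┃    ┃                 
   ┃          │▓▓       ┃    ┃                 
   ┃          │         ┃    ┃                 
   ┃          │         ┃    ┃                 
   ┃          │         ┃    ┃                 
   ┃          │Score:   ┃    ┃                 
   ┃          │0        ┃    ┃                 
   ┃          │         ┃    ┃                 
   ┃          │         ┃    ┗━━━━━━━━━━━━━━━━━
   ┃          │         ┃           ┗━━━━━━━━━━
   ┗━━━━━━━━━━━━━━━━━━━━┛                      
                                               
                                               
                                               
                                               
                                               
                                               
                                               
                                               
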